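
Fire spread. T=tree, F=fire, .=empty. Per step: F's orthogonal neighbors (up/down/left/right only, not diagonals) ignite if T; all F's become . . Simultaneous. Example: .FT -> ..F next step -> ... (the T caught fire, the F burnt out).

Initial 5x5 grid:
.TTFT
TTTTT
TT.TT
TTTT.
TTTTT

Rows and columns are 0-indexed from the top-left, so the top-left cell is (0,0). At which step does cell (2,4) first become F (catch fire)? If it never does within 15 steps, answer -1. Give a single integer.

Step 1: cell (2,4)='T' (+3 fires, +1 burnt)
Step 2: cell (2,4)='T' (+4 fires, +3 burnt)
Step 3: cell (2,4)='F' (+3 fires, +4 burnt)
  -> target ignites at step 3
Step 4: cell (2,4)='.' (+4 fires, +3 burnt)
Step 5: cell (2,4)='.' (+4 fires, +4 burnt)
Step 6: cell (2,4)='.' (+2 fires, +4 burnt)
Step 7: cell (2,4)='.' (+1 fires, +2 burnt)
Step 8: cell (2,4)='.' (+0 fires, +1 burnt)
  fire out at step 8

3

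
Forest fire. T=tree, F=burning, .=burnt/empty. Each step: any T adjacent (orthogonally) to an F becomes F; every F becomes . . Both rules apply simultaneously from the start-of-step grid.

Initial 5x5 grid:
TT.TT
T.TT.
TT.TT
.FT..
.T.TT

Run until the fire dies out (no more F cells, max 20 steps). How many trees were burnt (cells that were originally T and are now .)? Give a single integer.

Answer: 7

Derivation:
Step 1: +3 fires, +1 burnt (F count now 3)
Step 2: +1 fires, +3 burnt (F count now 1)
Step 3: +1 fires, +1 burnt (F count now 1)
Step 4: +1 fires, +1 burnt (F count now 1)
Step 5: +1 fires, +1 burnt (F count now 1)
Step 6: +0 fires, +1 burnt (F count now 0)
Fire out after step 6
Initially T: 15, now '.': 17
Total burnt (originally-T cells now '.'): 7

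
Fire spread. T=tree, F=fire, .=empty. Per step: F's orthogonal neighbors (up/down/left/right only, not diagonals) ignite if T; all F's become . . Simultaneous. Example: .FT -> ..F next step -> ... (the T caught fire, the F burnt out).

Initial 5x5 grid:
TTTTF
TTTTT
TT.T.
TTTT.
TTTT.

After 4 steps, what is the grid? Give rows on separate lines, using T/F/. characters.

Step 1: 2 trees catch fire, 1 burn out
  TTTF.
  TTTTF
  TT.T.
  TTTT.
  TTTT.
Step 2: 2 trees catch fire, 2 burn out
  TTF..
  TTTF.
  TT.T.
  TTTT.
  TTTT.
Step 3: 3 trees catch fire, 2 burn out
  TF...
  TTF..
  TT.F.
  TTTT.
  TTTT.
Step 4: 3 trees catch fire, 3 burn out
  F....
  TF...
  TT...
  TTTF.
  TTTT.

F....
TF...
TT...
TTTF.
TTTT.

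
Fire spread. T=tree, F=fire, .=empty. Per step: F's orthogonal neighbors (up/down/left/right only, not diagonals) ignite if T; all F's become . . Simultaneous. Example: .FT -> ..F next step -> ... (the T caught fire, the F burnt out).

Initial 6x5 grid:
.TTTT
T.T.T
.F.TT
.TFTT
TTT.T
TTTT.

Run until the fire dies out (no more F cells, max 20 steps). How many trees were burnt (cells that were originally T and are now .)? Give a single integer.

Step 1: +3 fires, +2 burnt (F count now 3)
Step 2: +4 fires, +3 burnt (F count now 4)
Step 3: +5 fires, +4 burnt (F count now 5)
Step 4: +2 fires, +5 burnt (F count now 2)
Step 5: +1 fires, +2 burnt (F count now 1)
Step 6: +1 fires, +1 burnt (F count now 1)
Step 7: +1 fires, +1 burnt (F count now 1)
Step 8: +2 fires, +1 burnt (F count now 2)
Step 9: +0 fires, +2 burnt (F count now 0)
Fire out after step 9
Initially T: 20, now '.': 29
Total burnt (originally-T cells now '.'): 19

Answer: 19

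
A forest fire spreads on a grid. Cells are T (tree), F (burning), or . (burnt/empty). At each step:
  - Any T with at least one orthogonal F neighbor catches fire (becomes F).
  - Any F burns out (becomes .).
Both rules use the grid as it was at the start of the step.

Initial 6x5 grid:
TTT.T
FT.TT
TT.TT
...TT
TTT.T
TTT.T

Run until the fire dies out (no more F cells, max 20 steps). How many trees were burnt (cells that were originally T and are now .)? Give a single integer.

Answer: 6

Derivation:
Step 1: +3 fires, +1 burnt (F count now 3)
Step 2: +2 fires, +3 burnt (F count now 2)
Step 3: +1 fires, +2 burnt (F count now 1)
Step 4: +0 fires, +1 burnt (F count now 0)
Fire out after step 4
Initially T: 21, now '.': 15
Total burnt (originally-T cells now '.'): 6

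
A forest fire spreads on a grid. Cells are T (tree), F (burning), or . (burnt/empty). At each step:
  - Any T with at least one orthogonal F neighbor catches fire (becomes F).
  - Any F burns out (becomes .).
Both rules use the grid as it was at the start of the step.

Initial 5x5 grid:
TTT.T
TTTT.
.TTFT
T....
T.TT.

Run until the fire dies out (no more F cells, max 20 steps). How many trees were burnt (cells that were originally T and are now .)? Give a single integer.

Step 1: +3 fires, +1 burnt (F count now 3)
Step 2: +2 fires, +3 burnt (F count now 2)
Step 3: +2 fires, +2 burnt (F count now 2)
Step 4: +2 fires, +2 burnt (F count now 2)
Step 5: +1 fires, +2 burnt (F count now 1)
Step 6: +0 fires, +1 burnt (F count now 0)
Fire out after step 6
Initially T: 15, now '.': 20
Total burnt (originally-T cells now '.'): 10

Answer: 10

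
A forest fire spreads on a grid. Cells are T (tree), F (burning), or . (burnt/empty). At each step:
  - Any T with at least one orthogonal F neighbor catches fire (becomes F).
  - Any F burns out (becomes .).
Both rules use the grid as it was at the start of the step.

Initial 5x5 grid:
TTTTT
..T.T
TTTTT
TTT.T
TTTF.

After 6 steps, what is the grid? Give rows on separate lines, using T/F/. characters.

Step 1: 1 trees catch fire, 1 burn out
  TTTTT
  ..T.T
  TTTTT
  TTT.T
  TTF..
Step 2: 2 trees catch fire, 1 burn out
  TTTTT
  ..T.T
  TTTTT
  TTF.T
  TF...
Step 3: 3 trees catch fire, 2 burn out
  TTTTT
  ..T.T
  TTFTT
  TF..T
  F....
Step 4: 4 trees catch fire, 3 burn out
  TTTTT
  ..F.T
  TF.FT
  F...T
  .....
Step 5: 3 trees catch fire, 4 burn out
  TTFTT
  ....T
  F...F
  ....T
  .....
Step 6: 4 trees catch fire, 3 burn out
  TF.FT
  ....F
  .....
  ....F
  .....

TF.FT
....F
.....
....F
.....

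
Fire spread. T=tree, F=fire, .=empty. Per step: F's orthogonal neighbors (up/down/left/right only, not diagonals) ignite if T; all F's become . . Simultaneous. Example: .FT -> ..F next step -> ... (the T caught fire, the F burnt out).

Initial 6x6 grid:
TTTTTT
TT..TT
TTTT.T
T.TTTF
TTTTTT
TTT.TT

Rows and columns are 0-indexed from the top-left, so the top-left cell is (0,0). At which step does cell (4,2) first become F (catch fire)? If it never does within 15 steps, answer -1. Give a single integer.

Step 1: cell (4,2)='T' (+3 fires, +1 burnt)
Step 2: cell (4,2)='T' (+4 fires, +3 burnt)
Step 3: cell (4,2)='T' (+6 fires, +4 burnt)
Step 4: cell (4,2)='F' (+3 fires, +6 burnt)
  -> target ignites at step 4
Step 5: cell (4,2)='.' (+4 fires, +3 burnt)
Step 6: cell (4,2)='.' (+5 fires, +4 burnt)
Step 7: cell (4,2)='.' (+4 fires, +5 burnt)
Step 8: cell (4,2)='.' (+1 fires, +4 burnt)
Step 9: cell (4,2)='.' (+0 fires, +1 burnt)
  fire out at step 9

4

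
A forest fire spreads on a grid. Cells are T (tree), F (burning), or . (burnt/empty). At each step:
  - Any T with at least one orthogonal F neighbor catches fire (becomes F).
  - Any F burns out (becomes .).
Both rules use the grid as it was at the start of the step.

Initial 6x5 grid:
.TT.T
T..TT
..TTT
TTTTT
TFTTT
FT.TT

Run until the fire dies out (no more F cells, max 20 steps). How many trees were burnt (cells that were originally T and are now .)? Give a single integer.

Answer: 18

Derivation:
Step 1: +4 fires, +2 burnt (F count now 4)
Step 2: +3 fires, +4 burnt (F count now 3)
Step 3: +4 fires, +3 burnt (F count now 4)
Step 4: +3 fires, +4 burnt (F count now 3)
Step 5: +2 fires, +3 burnt (F count now 2)
Step 6: +1 fires, +2 burnt (F count now 1)
Step 7: +1 fires, +1 burnt (F count now 1)
Step 8: +0 fires, +1 burnt (F count now 0)
Fire out after step 8
Initially T: 21, now '.': 27
Total burnt (originally-T cells now '.'): 18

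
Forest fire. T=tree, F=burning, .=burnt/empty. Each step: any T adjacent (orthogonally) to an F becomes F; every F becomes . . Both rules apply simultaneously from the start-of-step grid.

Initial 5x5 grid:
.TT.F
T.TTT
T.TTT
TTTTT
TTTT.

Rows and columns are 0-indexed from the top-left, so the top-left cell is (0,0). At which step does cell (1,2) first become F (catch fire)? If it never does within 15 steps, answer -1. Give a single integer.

Step 1: cell (1,2)='T' (+1 fires, +1 burnt)
Step 2: cell (1,2)='T' (+2 fires, +1 burnt)
Step 3: cell (1,2)='F' (+3 fires, +2 burnt)
  -> target ignites at step 3
Step 4: cell (1,2)='.' (+3 fires, +3 burnt)
Step 5: cell (1,2)='.' (+3 fires, +3 burnt)
Step 6: cell (1,2)='.' (+2 fires, +3 burnt)
Step 7: cell (1,2)='.' (+2 fires, +2 burnt)
Step 8: cell (1,2)='.' (+2 fires, +2 burnt)
Step 9: cell (1,2)='.' (+1 fires, +2 burnt)
Step 10: cell (1,2)='.' (+0 fires, +1 burnt)
  fire out at step 10

3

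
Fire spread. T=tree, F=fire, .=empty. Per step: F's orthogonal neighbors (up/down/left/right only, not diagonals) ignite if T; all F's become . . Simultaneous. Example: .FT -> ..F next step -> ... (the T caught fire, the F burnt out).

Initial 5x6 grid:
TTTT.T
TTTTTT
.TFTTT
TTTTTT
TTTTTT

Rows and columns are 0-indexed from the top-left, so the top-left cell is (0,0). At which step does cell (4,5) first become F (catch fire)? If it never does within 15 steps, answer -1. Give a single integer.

Step 1: cell (4,5)='T' (+4 fires, +1 burnt)
Step 2: cell (4,5)='T' (+7 fires, +4 burnt)
Step 3: cell (4,5)='T' (+9 fires, +7 burnt)
Step 4: cell (4,5)='T' (+5 fires, +9 burnt)
Step 5: cell (4,5)='F' (+2 fires, +5 burnt)
  -> target ignites at step 5
Step 6: cell (4,5)='.' (+0 fires, +2 burnt)
  fire out at step 6

5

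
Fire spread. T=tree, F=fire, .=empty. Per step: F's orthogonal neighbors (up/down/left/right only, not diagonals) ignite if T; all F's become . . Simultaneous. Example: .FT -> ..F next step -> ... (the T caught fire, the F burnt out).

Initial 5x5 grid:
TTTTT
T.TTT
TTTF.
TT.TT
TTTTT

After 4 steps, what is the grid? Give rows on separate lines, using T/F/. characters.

Step 1: 3 trees catch fire, 1 burn out
  TTTTT
  T.TFT
  TTF..
  TT.FT
  TTTTT
Step 2: 6 trees catch fire, 3 burn out
  TTTFT
  T.F.F
  TF...
  TT..F
  TTTFT
Step 3: 6 trees catch fire, 6 burn out
  TTF.F
  T....
  F....
  TF...
  TTF.F
Step 4: 4 trees catch fire, 6 burn out
  TF...
  F....
  .....
  F....
  TF...

TF...
F....
.....
F....
TF...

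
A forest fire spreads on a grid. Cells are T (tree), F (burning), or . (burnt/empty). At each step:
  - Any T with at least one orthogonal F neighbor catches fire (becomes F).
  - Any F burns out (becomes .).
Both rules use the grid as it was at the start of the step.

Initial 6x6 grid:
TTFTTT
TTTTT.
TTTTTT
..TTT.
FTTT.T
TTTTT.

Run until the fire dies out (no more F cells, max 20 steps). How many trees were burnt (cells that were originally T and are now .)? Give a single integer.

Answer: 27

Derivation:
Step 1: +5 fires, +2 burnt (F count now 5)
Step 2: +7 fires, +5 burnt (F count now 7)
Step 3: +8 fires, +7 burnt (F count now 8)
Step 4: +4 fires, +8 burnt (F count now 4)
Step 5: +3 fires, +4 burnt (F count now 3)
Step 6: +0 fires, +3 burnt (F count now 0)
Fire out after step 6
Initially T: 28, now '.': 35
Total burnt (originally-T cells now '.'): 27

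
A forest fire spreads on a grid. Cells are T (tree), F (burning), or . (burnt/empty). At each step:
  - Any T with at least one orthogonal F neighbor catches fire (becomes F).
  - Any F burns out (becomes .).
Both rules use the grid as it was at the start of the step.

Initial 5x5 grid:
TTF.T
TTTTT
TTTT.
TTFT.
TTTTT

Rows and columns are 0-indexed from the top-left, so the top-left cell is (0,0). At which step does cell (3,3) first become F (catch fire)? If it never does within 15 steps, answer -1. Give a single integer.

Step 1: cell (3,3)='F' (+6 fires, +2 burnt)
  -> target ignites at step 1
Step 2: cell (3,3)='.' (+8 fires, +6 burnt)
Step 3: cell (3,3)='.' (+5 fires, +8 burnt)
Step 4: cell (3,3)='.' (+1 fires, +5 burnt)
Step 5: cell (3,3)='.' (+0 fires, +1 burnt)
  fire out at step 5

1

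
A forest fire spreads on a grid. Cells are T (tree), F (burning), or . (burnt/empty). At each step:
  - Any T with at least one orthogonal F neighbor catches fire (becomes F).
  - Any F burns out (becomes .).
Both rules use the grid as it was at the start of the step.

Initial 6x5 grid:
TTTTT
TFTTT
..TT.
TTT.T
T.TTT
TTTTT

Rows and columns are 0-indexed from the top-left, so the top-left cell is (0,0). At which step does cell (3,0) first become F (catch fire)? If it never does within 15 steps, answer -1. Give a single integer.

Step 1: cell (3,0)='T' (+3 fires, +1 burnt)
Step 2: cell (3,0)='T' (+4 fires, +3 burnt)
Step 3: cell (3,0)='T' (+4 fires, +4 burnt)
Step 4: cell (3,0)='T' (+3 fires, +4 burnt)
Step 5: cell (3,0)='F' (+3 fires, +3 burnt)
  -> target ignites at step 5
Step 6: cell (3,0)='.' (+4 fires, +3 burnt)
Step 7: cell (3,0)='.' (+3 fires, +4 burnt)
Step 8: cell (3,0)='.' (+0 fires, +3 burnt)
  fire out at step 8

5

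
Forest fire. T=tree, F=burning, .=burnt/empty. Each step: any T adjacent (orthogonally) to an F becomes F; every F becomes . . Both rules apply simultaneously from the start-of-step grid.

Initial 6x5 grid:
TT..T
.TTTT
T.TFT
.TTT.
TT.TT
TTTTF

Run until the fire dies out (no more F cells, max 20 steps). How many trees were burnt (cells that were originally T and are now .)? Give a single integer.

Step 1: +6 fires, +2 burnt (F count now 6)
Step 2: +5 fires, +6 burnt (F count now 5)
Step 3: +4 fires, +5 burnt (F count now 4)
Step 4: +3 fires, +4 burnt (F count now 3)
Step 5: +2 fires, +3 burnt (F count now 2)
Step 6: +0 fires, +2 burnt (F count now 0)
Fire out after step 6
Initially T: 21, now '.': 29
Total burnt (originally-T cells now '.'): 20

Answer: 20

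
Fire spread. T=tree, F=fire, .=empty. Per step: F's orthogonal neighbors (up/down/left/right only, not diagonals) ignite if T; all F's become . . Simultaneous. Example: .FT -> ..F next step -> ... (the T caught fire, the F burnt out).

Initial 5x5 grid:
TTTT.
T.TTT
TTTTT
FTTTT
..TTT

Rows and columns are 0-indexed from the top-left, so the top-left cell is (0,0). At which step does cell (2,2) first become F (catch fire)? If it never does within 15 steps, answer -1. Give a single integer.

Step 1: cell (2,2)='T' (+2 fires, +1 burnt)
Step 2: cell (2,2)='T' (+3 fires, +2 burnt)
Step 3: cell (2,2)='F' (+4 fires, +3 burnt)
  -> target ignites at step 3
Step 4: cell (2,2)='.' (+5 fires, +4 burnt)
Step 5: cell (2,2)='.' (+4 fires, +5 burnt)
Step 6: cell (2,2)='.' (+2 fires, +4 burnt)
Step 7: cell (2,2)='.' (+0 fires, +2 burnt)
  fire out at step 7

3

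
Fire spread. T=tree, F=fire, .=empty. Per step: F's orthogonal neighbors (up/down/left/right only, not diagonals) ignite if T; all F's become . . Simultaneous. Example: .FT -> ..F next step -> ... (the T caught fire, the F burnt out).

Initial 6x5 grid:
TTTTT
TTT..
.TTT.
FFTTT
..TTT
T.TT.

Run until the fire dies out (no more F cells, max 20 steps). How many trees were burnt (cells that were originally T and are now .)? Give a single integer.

Answer: 19

Derivation:
Step 1: +2 fires, +2 burnt (F count now 2)
Step 2: +4 fires, +2 burnt (F count now 4)
Step 3: +7 fires, +4 burnt (F count now 7)
Step 4: +4 fires, +7 burnt (F count now 4)
Step 5: +1 fires, +4 burnt (F count now 1)
Step 6: +1 fires, +1 burnt (F count now 1)
Step 7: +0 fires, +1 burnt (F count now 0)
Fire out after step 7
Initially T: 20, now '.': 29
Total burnt (originally-T cells now '.'): 19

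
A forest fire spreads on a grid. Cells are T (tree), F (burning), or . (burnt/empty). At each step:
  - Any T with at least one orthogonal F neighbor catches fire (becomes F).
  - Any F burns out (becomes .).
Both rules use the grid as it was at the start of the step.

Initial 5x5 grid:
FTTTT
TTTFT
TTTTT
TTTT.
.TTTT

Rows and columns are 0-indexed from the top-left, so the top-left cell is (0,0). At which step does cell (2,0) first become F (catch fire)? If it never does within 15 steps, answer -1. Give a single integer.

Step 1: cell (2,0)='T' (+6 fires, +2 burnt)
Step 2: cell (2,0)='F' (+7 fires, +6 burnt)
  -> target ignites at step 2
Step 3: cell (2,0)='.' (+4 fires, +7 burnt)
Step 4: cell (2,0)='.' (+3 fires, +4 burnt)
Step 5: cell (2,0)='.' (+1 fires, +3 burnt)
Step 6: cell (2,0)='.' (+0 fires, +1 burnt)
  fire out at step 6

2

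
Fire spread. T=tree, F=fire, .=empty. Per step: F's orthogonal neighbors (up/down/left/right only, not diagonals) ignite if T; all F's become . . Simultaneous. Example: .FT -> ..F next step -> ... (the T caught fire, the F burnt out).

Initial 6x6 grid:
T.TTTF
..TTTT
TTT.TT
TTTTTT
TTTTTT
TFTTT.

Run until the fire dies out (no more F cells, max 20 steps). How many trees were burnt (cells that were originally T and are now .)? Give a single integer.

Answer: 28

Derivation:
Step 1: +5 fires, +2 burnt (F count now 5)
Step 2: +7 fires, +5 burnt (F count now 7)
Step 3: +9 fires, +7 burnt (F count now 9)
Step 4: +7 fires, +9 burnt (F count now 7)
Step 5: +0 fires, +7 burnt (F count now 0)
Fire out after step 5
Initially T: 29, now '.': 35
Total burnt (originally-T cells now '.'): 28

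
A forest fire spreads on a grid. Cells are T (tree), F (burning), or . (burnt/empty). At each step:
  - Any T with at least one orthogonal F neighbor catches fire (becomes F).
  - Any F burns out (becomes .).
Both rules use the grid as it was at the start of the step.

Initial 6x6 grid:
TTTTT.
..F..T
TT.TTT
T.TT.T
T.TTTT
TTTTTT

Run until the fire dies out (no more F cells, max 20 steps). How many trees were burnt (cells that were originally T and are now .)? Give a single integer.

Answer: 5

Derivation:
Step 1: +1 fires, +1 burnt (F count now 1)
Step 2: +2 fires, +1 burnt (F count now 2)
Step 3: +2 fires, +2 burnt (F count now 2)
Step 4: +0 fires, +2 burnt (F count now 0)
Fire out after step 4
Initially T: 26, now '.': 15
Total burnt (originally-T cells now '.'): 5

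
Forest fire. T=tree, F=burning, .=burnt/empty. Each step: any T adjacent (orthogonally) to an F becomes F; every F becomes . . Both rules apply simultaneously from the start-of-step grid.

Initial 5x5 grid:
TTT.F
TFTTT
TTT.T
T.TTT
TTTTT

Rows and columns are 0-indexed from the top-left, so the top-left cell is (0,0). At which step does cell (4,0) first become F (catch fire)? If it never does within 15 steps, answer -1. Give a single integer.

Step 1: cell (4,0)='T' (+5 fires, +2 burnt)
Step 2: cell (4,0)='T' (+6 fires, +5 burnt)
Step 3: cell (4,0)='T' (+3 fires, +6 burnt)
Step 4: cell (4,0)='F' (+4 fires, +3 burnt)
  -> target ignites at step 4
Step 5: cell (4,0)='.' (+2 fires, +4 burnt)
Step 6: cell (4,0)='.' (+0 fires, +2 burnt)
  fire out at step 6

4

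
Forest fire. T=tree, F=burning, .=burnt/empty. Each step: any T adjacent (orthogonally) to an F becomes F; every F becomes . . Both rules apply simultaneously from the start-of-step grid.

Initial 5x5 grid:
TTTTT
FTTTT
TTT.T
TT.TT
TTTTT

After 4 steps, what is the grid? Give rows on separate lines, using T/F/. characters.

Step 1: 3 trees catch fire, 1 burn out
  FTTTT
  .FTTT
  FTT.T
  TT.TT
  TTTTT
Step 2: 4 trees catch fire, 3 burn out
  .FTTT
  ..FTT
  .FT.T
  FT.TT
  TTTTT
Step 3: 5 trees catch fire, 4 burn out
  ..FTT
  ...FT
  ..F.T
  .F.TT
  FTTTT
Step 4: 3 trees catch fire, 5 burn out
  ...FT
  ....F
  ....T
  ...TT
  .FTTT

...FT
....F
....T
...TT
.FTTT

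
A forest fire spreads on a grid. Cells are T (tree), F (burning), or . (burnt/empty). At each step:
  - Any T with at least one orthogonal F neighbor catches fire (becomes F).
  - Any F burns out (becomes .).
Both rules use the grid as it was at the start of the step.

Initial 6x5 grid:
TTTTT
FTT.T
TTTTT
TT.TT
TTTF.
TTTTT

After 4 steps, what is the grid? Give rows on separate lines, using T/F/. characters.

Step 1: 6 trees catch fire, 2 burn out
  FTTTT
  .FT.T
  FTTTT
  TT.FT
  TTF..
  TTTFT
Step 2: 9 trees catch fire, 6 burn out
  .FTTT
  ..F.T
  .FTFT
  FT..F
  TF...
  TTF.F
Step 3: 6 trees catch fire, 9 burn out
  ..FTT
  ....T
  ..F.F
  .F...
  F....
  TF...
Step 4: 3 trees catch fire, 6 burn out
  ...FT
  ....F
  .....
  .....
  .....
  F....

...FT
....F
.....
.....
.....
F....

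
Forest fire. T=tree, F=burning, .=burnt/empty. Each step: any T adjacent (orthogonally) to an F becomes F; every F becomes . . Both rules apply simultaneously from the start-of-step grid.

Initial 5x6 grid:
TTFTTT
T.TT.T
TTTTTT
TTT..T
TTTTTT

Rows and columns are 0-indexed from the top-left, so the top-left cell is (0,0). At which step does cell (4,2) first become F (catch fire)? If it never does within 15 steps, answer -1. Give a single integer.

Step 1: cell (4,2)='T' (+3 fires, +1 burnt)
Step 2: cell (4,2)='T' (+4 fires, +3 burnt)
Step 3: cell (4,2)='T' (+5 fires, +4 burnt)
Step 4: cell (4,2)='F' (+5 fires, +5 burnt)
  -> target ignites at step 4
Step 5: cell (4,2)='.' (+4 fires, +5 burnt)
Step 6: cell (4,2)='.' (+3 fires, +4 burnt)
Step 7: cell (4,2)='.' (+1 fires, +3 burnt)
Step 8: cell (4,2)='.' (+0 fires, +1 burnt)
  fire out at step 8

4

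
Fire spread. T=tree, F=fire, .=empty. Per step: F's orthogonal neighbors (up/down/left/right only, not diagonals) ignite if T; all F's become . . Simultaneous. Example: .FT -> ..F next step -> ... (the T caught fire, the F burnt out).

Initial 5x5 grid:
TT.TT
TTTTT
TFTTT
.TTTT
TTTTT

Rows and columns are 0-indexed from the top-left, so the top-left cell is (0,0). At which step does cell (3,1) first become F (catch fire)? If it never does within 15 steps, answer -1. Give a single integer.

Step 1: cell (3,1)='F' (+4 fires, +1 burnt)
  -> target ignites at step 1
Step 2: cell (3,1)='.' (+6 fires, +4 burnt)
Step 3: cell (3,1)='.' (+6 fires, +6 burnt)
Step 4: cell (3,1)='.' (+4 fires, +6 burnt)
Step 5: cell (3,1)='.' (+2 fires, +4 burnt)
Step 6: cell (3,1)='.' (+0 fires, +2 burnt)
  fire out at step 6

1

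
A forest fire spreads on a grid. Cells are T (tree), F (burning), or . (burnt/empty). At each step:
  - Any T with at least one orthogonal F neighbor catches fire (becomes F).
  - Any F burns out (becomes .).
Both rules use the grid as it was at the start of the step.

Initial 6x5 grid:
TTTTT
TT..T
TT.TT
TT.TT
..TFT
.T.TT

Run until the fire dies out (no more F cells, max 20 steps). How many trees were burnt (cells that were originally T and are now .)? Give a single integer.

Step 1: +4 fires, +1 burnt (F count now 4)
Step 2: +3 fires, +4 burnt (F count now 3)
Step 3: +1 fires, +3 burnt (F count now 1)
Step 4: +1 fires, +1 burnt (F count now 1)
Step 5: +1 fires, +1 burnt (F count now 1)
Step 6: +1 fires, +1 burnt (F count now 1)
Step 7: +1 fires, +1 burnt (F count now 1)
Step 8: +1 fires, +1 burnt (F count now 1)
Step 9: +2 fires, +1 burnt (F count now 2)
Step 10: +2 fires, +2 burnt (F count now 2)
Step 11: +2 fires, +2 burnt (F count now 2)
Step 12: +1 fires, +2 burnt (F count now 1)
Step 13: +0 fires, +1 burnt (F count now 0)
Fire out after step 13
Initially T: 21, now '.': 29
Total burnt (originally-T cells now '.'): 20

Answer: 20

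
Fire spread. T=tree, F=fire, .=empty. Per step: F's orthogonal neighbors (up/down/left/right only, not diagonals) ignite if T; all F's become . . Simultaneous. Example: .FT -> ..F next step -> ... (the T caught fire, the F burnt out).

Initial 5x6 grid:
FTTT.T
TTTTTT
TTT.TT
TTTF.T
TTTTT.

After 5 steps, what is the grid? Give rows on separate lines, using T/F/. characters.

Step 1: 4 trees catch fire, 2 burn out
  .FTT.T
  FTTTTT
  TTT.TT
  TTF..T
  TTTFT.
Step 2: 7 trees catch fire, 4 burn out
  ..FT.T
  .FTTTT
  FTF.TT
  TF...T
  TTF.F.
Step 3: 5 trees catch fire, 7 burn out
  ...F.T
  ..FTTT
  .F..TT
  F....T
  TF....
Step 4: 2 trees catch fire, 5 burn out
  .....T
  ...FTT
  ....TT
  .....T
  F.....
Step 5: 1 trees catch fire, 2 burn out
  .....T
  ....FT
  ....TT
  .....T
  ......

.....T
....FT
....TT
.....T
......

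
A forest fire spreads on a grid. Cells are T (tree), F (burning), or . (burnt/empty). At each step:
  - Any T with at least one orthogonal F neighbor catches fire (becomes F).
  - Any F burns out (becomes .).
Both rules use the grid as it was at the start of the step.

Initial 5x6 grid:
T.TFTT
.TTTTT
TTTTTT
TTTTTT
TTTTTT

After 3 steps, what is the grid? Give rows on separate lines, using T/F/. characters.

Step 1: 3 trees catch fire, 1 burn out
  T.F.FT
  .TTFTT
  TTTTTT
  TTTTTT
  TTTTTT
Step 2: 4 trees catch fire, 3 burn out
  T....F
  .TF.FT
  TTTFTT
  TTTTTT
  TTTTTT
Step 3: 5 trees catch fire, 4 burn out
  T.....
  .F...F
  TTF.FT
  TTTFTT
  TTTTTT

T.....
.F...F
TTF.FT
TTTFTT
TTTTTT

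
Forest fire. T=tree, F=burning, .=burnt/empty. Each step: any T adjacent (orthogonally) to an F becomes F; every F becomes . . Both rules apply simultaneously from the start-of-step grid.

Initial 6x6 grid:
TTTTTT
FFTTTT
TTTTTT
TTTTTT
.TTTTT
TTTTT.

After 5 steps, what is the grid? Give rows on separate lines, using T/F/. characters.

Step 1: 5 trees catch fire, 2 burn out
  FFTTTT
  ..FTTT
  FFTTTT
  TTTTTT
  .TTTTT
  TTTTT.
Step 2: 5 trees catch fire, 5 burn out
  ..FTTT
  ...FTT
  ..FTTT
  FFTTTT
  .TTTTT
  TTTTT.
Step 3: 5 trees catch fire, 5 burn out
  ...FTT
  ....FT
  ...FTT
  ..FTTT
  .FTTTT
  TTTTT.
Step 4: 6 trees catch fire, 5 burn out
  ....FT
  .....F
  ....FT
  ...FTT
  ..FTTT
  TFTTT.
Step 5: 6 trees catch fire, 6 burn out
  .....F
  ......
  .....F
  ....FT
  ...FTT
  F.FTT.

.....F
......
.....F
....FT
...FTT
F.FTT.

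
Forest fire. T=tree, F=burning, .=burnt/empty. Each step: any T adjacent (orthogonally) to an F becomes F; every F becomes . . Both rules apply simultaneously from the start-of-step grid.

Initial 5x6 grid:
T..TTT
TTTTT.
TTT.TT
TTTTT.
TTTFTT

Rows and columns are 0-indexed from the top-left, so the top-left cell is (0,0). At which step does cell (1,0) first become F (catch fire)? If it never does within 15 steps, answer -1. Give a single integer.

Step 1: cell (1,0)='T' (+3 fires, +1 burnt)
Step 2: cell (1,0)='T' (+4 fires, +3 burnt)
Step 3: cell (1,0)='T' (+4 fires, +4 burnt)
Step 4: cell (1,0)='T' (+5 fires, +4 burnt)
Step 5: cell (1,0)='T' (+4 fires, +5 burnt)
Step 6: cell (1,0)='F' (+3 fires, +4 burnt)
  -> target ignites at step 6
Step 7: cell (1,0)='.' (+1 fires, +3 burnt)
Step 8: cell (1,0)='.' (+0 fires, +1 burnt)
  fire out at step 8

6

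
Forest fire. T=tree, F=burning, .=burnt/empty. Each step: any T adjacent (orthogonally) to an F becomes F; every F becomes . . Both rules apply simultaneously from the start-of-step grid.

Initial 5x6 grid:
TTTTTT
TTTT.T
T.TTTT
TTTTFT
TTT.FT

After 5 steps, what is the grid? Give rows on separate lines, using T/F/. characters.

Step 1: 4 trees catch fire, 2 burn out
  TTTTTT
  TTTT.T
  T.TTFT
  TTTF.F
  TTT..F
Step 2: 3 trees catch fire, 4 burn out
  TTTTTT
  TTTT.T
  T.TF.F
  TTF...
  TTT...
Step 3: 5 trees catch fire, 3 burn out
  TTTTTT
  TTTF.F
  T.F...
  TF....
  TTF...
Step 4: 5 trees catch fire, 5 burn out
  TTTFTF
  TTF...
  T.....
  F.....
  TF....
Step 5: 5 trees catch fire, 5 burn out
  TTF.F.
  TF....
  F.....
  ......
  F.....

TTF.F.
TF....
F.....
......
F.....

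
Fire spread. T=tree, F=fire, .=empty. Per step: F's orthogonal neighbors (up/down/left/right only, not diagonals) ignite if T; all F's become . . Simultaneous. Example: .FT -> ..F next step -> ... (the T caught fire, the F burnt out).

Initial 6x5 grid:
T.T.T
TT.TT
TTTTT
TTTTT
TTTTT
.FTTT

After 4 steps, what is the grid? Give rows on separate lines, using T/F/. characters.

Step 1: 2 trees catch fire, 1 burn out
  T.T.T
  TT.TT
  TTTTT
  TTTTT
  TFTTT
  ..FTT
Step 2: 4 trees catch fire, 2 burn out
  T.T.T
  TT.TT
  TTTTT
  TFTTT
  F.FTT
  ...FT
Step 3: 5 trees catch fire, 4 burn out
  T.T.T
  TT.TT
  TFTTT
  F.FTT
  ...FT
  ....F
Step 4: 5 trees catch fire, 5 burn out
  T.T.T
  TF.TT
  F.FTT
  ...FT
  ....F
  .....

T.T.T
TF.TT
F.FTT
...FT
....F
.....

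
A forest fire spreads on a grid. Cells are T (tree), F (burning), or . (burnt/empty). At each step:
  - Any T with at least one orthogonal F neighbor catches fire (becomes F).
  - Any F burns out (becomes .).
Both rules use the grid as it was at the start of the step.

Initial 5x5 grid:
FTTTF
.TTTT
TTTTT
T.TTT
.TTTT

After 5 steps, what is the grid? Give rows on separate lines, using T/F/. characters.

Step 1: 3 trees catch fire, 2 burn out
  .FTF.
  .TTTF
  TTTTT
  T.TTT
  .TTTT
Step 2: 4 trees catch fire, 3 burn out
  ..F..
  .FTF.
  TTTTF
  T.TTT
  .TTTT
Step 3: 4 trees catch fire, 4 burn out
  .....
  ..F..
  TFTF.
  T.TTF
  .TTTT
Step 4: 4 trees catch fire, 4 burn out
  .....
  .....
  F.F..
  T.TF.
  .TTTF
Step 5: 3 trees catch fire, 4 burn out
  .....
  .....
  .....
  F.F..
  .TTF.

.....
.....
.....
F.F..
.TTF.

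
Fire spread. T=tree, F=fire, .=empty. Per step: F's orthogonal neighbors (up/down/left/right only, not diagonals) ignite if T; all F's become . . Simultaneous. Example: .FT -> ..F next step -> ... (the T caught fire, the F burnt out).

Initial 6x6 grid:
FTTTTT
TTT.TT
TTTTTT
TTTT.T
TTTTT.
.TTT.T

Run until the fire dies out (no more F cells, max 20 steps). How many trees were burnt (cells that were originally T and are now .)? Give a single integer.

Answer: 29

Derivation:
Step 1: +2 fires, +1 burnt (F count now 2)
Step 2: +3 fires, +2 burnt (F count now 3)
Step 3: +4 fires, +3 burnt (F count now 4)
Step 4: +4 fires, +4 burnt (F count now 4)
Step 5: +5 fires, +4 burnt (F count now 5)
Step 6: +5 fires, +5 burnt (F count now 5)
Step 7: +3 fires, +5 burnt (F count now 3)
Step 8: +3 fires, +3 burnt (F count now 3)
Step 9: +0 fires, +3 burnt (F count now 0)
Fire out after step 9
Initially T: 30, now '.': 35
Total burnt (originally-T cells now '.'): 29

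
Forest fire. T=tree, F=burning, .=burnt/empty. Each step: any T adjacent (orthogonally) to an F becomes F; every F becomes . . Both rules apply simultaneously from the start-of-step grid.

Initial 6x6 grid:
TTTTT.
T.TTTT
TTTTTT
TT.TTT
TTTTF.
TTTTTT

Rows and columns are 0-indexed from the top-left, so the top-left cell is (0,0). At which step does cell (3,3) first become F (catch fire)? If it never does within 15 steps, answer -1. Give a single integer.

Step 1: cell (3,3)='T' (+3 fires, +1 burnt)
Step 2: cell (3,3)='F' (+6 fires, +3 burnt)
  -> target ignites at step 2
Step 3: cell (3,3)='.' (+5 fires, +6 burnt)
Step 4: cell (3,3)='.' (+7 fires, +5 burnt)
Step 5: cell (3,3)='.' (+5 fires, +7 burnt)
Step 6: cell (3,3)='.' (+2 fires, +5 burnt)
Step 7: cell (3,3)='.' (+2 fires, +2 burnt)
Step 8: cell (3,3)='.' (+1 fires, +2 burnt)
Step 9: cell (3,3)='.' (+0 fires, +1 burnt)
  fire out at step 9

2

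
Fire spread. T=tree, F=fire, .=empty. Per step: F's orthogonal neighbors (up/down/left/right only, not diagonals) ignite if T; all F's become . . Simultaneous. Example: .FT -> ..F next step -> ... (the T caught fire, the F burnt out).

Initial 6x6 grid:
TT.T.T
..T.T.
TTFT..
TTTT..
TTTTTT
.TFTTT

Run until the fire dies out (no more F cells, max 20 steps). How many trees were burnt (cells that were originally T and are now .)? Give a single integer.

Answer: 18

Derivation:
Step 1: +7 fires, +2 burnt (F count now 7)
Step 2: +6 fires, +7 burnt (F count now 6)
Step 3: +4 fires, +6 burnt (F count now 4)
Step 4: +1 fires, +4 burnt (F count now 1)
Step 5: +0 fires, +1 burnt (F count now 0)
Fire out after step 5
Initially T: 23, now '.': 31
Total burnt (originally-T cells now '.'): 18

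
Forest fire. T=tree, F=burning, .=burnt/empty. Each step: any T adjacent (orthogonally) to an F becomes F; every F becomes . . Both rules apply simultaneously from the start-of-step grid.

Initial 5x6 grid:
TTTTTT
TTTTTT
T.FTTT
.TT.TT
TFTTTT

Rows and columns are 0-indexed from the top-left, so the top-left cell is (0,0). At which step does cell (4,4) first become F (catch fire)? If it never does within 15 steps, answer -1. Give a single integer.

Step 1: cell (4,4)='T' (+6 fires, +2 burnt)
Step 2: cell (4,4)='T' (+5 fires, +6 burnt)
Step 3: cell (4,4)='F' (+7 fires, +5 burnt)
  -> target ignites at step 3
Step 4: cell (4,4)='.' (+6 fires, +7 burnt)
Step 5: cell (4,4)='.' (+1 fires, +6 burnt)
Step 6: cell (4,4)='.' (+0 fires, +1 burnt)
  fire out at step 6

3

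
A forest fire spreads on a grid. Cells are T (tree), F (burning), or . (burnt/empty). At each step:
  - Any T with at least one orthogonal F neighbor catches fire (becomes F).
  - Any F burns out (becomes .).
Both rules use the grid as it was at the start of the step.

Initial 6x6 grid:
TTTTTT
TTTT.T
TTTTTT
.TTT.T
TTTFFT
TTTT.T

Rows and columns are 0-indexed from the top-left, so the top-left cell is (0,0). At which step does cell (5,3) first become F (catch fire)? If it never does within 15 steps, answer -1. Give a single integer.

Step 1: cell (5,3)='F' (+4 fires, +2 burnt)
  -> target ignites at step 1
Step 2: cell (5,3)='.' (+6 fires, +4 burnt)
Step 3: cell (5,3)='.' (+7 fires, +6 burnt)
Step 4: cell (5,3)='.' (+5 fires, +7 burnt)
Step 5: cell (5,3)='.' (+5 fires, +5 burnt)
Step 6: cell (5,3)='.' (+2 fires, +5 burnt)
Step 7: cell (5,3)='.' (+1 fires, +2 burnt)
Step 8: cell (5,3)='.' (+0 fires, +1 burnt)
  fire out at step 8

1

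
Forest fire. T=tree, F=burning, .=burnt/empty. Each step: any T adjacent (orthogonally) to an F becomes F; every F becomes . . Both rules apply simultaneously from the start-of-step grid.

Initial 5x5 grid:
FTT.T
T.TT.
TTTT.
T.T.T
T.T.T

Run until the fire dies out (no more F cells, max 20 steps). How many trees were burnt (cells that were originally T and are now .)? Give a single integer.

Answer: 13

Derivation:
Step 1: +2 fires, +1 burnt (F count now 2)
Step 2: +2 fires, +2 burnt (F count now 2)
Step 3: +3 fires, +2 burnt (F count now 3)
Step 4: +3 fires, +3 burnt (F count now 3)
Step 5: +2 fires, +3 burnt (F count now 2)
Step 6: +1 fires, +2 burnt (F count now 1)
Step 7: +0 fires, +1 burnt (F count now 0)
Fire out after step 7
Initially T: 16, now '.': 22
Total burnt (originally-T cells now '.'): 13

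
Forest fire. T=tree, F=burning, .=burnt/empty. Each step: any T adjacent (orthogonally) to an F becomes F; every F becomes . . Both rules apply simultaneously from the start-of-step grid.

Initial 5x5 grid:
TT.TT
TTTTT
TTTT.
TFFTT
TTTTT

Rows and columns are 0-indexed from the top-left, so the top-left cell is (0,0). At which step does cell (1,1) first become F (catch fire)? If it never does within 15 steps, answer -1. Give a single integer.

Step 1: cell (1,1)='T' (+6 fires, +2 burnt)
Step 2: cell (1,1)='F' (+7 fires, +6 burnt)
  -> target ignites at step 2
Step 3: cell (1,1)='.' (+4 fires, +7 burnt)
Step 4: cell (1,1)='.' (+3 fires, +4 burnt)
Step 5: cell (1,1)='.' (+1 fires, +3 burnt)
Step 6: cell (1,1)='.' (+0 fires, +1 burnt)
  fire out at step 6

2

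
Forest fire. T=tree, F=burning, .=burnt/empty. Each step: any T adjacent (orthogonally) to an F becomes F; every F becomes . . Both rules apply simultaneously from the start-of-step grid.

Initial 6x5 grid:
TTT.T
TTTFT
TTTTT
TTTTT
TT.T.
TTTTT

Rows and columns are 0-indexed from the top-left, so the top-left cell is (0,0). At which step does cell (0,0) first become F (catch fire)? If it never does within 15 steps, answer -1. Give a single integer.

Step 1: cell (0,0)='T' (+3 fires, +1 burnt)
Step 2: cell (0,0)='T' (+6 fires, +3 burnt)
Step 3: cell (0,0)='T' (+6 fires, +6 burnt)
Step 4: cell (0,0)='F' (+4 fires, +6 burnt)
  -> target ignites at step 4
Step 5: cell (0,0)='.' (+4 fires, +4 burnt)
Step 6: cell (0,0)='.' (+2 fires, +4 burnt)
Step 7: cell (0,0)='.' (+1 fires, +2 burnt)
Step 8: cell (0,0)='.' (+0 fires, +1 burnt)
  fire out at step 8

4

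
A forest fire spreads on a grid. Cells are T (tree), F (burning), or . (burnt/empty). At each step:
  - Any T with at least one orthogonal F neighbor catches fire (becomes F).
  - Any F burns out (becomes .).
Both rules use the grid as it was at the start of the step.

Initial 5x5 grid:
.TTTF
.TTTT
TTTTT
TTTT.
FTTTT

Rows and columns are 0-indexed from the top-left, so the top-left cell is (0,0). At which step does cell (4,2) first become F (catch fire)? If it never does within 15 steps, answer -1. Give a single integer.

Step 1: cell (4,2)='T' (+4 fires, +2 burnt)
Step 2: cell (4,2)='F' (+6 fires, +4 burnt)
  -> target ignites at step 2
Step 3: cell (4,2)='.' (+6 fires, +6 burnt)
Step 4: cell (4,2)='.' (+4 fires, +6 burnt)
Step 5: cell (4,2)='.' (+0 fires, +4 burnt)
  fire out at step 5

2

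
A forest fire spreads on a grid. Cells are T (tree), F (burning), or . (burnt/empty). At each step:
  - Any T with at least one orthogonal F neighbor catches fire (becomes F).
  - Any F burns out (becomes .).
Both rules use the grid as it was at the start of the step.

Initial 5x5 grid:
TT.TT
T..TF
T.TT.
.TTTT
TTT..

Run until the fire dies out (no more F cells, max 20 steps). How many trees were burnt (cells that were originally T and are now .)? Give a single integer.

Answer: 12

Derivation:
Step 1: +2 fires, +1 burnt (F count now 2)
Step 2: +2 fires, +2 burnt (F count now 2)
Step 3: +2 fires, +2 burnt (F count now 2)
Step 4: +2 fires, +2 burnt (F count now 2)
Step 5: +2 fires, +2 burnt (F count now 2)
Step 6: +1 fires, +2 burnt (F count now 1)
Step 7: +1 fires, +1 burnt (F count now 1)
Step 8: +0 fires, +1 burnt (F count now 0)
Fire out after step 8
Initially T: 16, now '.': 21
Total burnt (originally-T cells now '.'): 12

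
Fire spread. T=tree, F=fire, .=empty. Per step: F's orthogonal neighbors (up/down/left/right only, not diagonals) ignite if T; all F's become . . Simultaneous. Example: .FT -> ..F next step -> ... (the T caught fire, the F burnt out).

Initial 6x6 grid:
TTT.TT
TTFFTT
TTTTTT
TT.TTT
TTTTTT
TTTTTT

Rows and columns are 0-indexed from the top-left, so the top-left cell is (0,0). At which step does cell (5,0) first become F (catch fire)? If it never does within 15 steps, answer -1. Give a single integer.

Step 1: cell (5,0)='T' (+5 fires, +2 burnt)
Step 2: cell (5,0)='T' (+7 fires, +5 burnt)
Step 3: cell (5,0)='T' (+7 fires, +7 burnt)
Step 4: cell (5,0)='T' (+6 fires, +7 burnt)
Step 5: cell (5,0)='T' (+5 fires, +6 burnt)
Step 6: cell (5,0)='F' (+2 fires, +5 burnt)
  -> target ignites at step 6
Step 7: cell (5,0)='.' (+0 fires, +2 burnt)
  fire out at step 7

6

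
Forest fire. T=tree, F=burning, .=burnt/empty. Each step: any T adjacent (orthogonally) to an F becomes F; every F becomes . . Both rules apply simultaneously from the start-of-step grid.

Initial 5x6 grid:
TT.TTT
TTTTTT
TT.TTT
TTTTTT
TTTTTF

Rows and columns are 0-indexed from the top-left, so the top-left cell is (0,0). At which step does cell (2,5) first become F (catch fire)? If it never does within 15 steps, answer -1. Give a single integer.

Step 1: cell (2,5)='T' (+2 fires, +1 burnt)
Step 2: cell (2,5)='F' (+3 fires, +2 burnt)
  -> target ignites at step 2
Step 3: cell (2,5)='.' (+4 fires, +3 burnt)
Step 4: cell (2,5)='.' (+5 fires, +4 burnt)
Step 5: cell (2,5)='.' (+4 fires, +5 burnt)
Step 6: cell (2,5)='.' (+4 fires, +4 burnt)
Step 7: cell (2,5)='.' (+2 fires, +4 burnt)
Step 8: cell (2,5)='.' (+2 fires, +2 burnt)
Step 9: cell (2,5)='.' (+1 fires, +2 burnt)
Step 10: cell (2,5)='.' (+0 fires, +1 burnt)
  fire out at step 10

2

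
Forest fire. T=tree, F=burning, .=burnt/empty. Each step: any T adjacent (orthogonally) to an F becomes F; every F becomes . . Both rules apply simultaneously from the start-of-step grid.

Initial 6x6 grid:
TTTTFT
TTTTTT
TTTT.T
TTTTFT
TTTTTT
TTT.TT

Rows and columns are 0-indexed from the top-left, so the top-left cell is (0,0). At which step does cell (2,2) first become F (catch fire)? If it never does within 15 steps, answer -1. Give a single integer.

Step 1: cell (2,2)='T' (+6 fires, +2 burnt)
Step 2: cell (2,2)='T' (+9 fires, +6 burnt)
Step 3: cell (2,2)='F' (+6 fires, +9 burnt)
  -> target ignites at step 3
Step 4: cell (2,2)='.' (+6 fires, +6 burnt)
Step 5: cell (2,2)='.' (+4 fires, +6 burnt)
Step 6: cell (2,2)='.' (+1 fires, +4 burnt)
Step 7: cell (2,2)='.' (+0 fires, +1 burnt)
  fire out at step 7

3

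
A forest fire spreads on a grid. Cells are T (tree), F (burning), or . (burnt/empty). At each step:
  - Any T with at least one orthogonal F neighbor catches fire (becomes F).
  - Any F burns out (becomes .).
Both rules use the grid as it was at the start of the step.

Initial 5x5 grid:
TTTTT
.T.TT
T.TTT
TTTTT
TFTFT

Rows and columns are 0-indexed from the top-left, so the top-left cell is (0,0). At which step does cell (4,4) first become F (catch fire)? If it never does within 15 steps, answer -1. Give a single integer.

Step 1: cell (4,4)='F' (+5 fires, +2 burnt)
  -> target ignites at step 1
Step 2: cell (4,4)='.' (+4 fires, +5 burnt)
Step 3: cell (4,4)='.' (+4 fires, +4 burnt)
Step 4: cell (4,4)='.' (+2 fires, +4 burnt)
Step 5: cell (4,4)='.' (+2 fires, +2 burnt)
Step 6: cell (4,4)='.' (+1 fires, +2 burnt)
Step 7: cell (4,4)='.' (+2 fires, +1 burnt)
Step 8: cell (4,4)='.' (+0 fires, +2 burnt)
  fire out at step 8

1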